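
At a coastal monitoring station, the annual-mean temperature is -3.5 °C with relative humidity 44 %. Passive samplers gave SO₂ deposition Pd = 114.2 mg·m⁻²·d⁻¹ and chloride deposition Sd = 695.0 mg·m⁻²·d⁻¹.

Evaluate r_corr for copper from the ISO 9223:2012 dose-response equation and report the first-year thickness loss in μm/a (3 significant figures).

copper: temperature factor f = +0.126·(-13.5) = -1.7010
  sulphur-dioxide contribution → 0.04446 μm/a
  chloride contribution → 0.2463 μm/a
  total first-year rate 0.2908 μm/a

r_corr = 0.291 μm/a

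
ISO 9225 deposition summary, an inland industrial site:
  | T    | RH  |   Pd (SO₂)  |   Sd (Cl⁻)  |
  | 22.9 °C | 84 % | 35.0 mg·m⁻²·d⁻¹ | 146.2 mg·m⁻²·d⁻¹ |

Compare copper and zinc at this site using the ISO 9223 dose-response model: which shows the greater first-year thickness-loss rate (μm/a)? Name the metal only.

copper: temperature factor f = -0.080·(12.9) = -1.0320
  sulphur-dioxide contribution → 0.6759 μm/a
  chloride contribution → 2.488 μm/a
  total first-year rate 3.164 μm/a
zinc: temperature factor f = -0.071·(12.9) = -0.9159
  sulphur-dioxide contribution → 1.176 μm/a
  chloride contribution → 4.114 μm/a
  ⇒ r_corr(zinc) = 5.29 μm/a
Ordering by μm/a: zinc (5.29) > copper (3.16)

zinc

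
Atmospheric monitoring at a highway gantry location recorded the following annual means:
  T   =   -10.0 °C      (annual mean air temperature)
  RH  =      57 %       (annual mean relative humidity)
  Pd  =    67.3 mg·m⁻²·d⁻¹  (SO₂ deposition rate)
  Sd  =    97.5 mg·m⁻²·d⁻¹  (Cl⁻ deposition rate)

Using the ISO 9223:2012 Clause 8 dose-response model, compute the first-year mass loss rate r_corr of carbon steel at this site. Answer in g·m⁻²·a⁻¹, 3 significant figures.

carbon steel: f(T) = +0.150·(T−10) [T≤10 °C] = -3.0000
  sulphur-dioxide contribution → 2.459 μm/a
  chloride contribution → 7.673 μm/a
  ⇒ r_corr(carbon steel) = 10.13 μm/a
Convert to mass loss: 10.13 μm/a × 7.85 g/cm³ = 79.54 g·m⁻²·a⁻¹

r_corr = 79.5 g·m⁻²·a⁻¹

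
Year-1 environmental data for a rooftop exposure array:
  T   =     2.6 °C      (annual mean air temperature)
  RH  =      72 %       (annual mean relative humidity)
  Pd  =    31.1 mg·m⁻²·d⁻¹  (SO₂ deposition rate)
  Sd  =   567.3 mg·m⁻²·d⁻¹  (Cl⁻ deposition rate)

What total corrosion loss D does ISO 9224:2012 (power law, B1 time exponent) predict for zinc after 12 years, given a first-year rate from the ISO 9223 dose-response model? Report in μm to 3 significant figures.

D(12) = 20.0 μm

zinc: f(T) = +0.038·(T−10) [T≤10 °C] = -0.2812
  sulphur-dioxide contribution → 1.212 μm/a
  chloride contribution → 1.442 μm/a
  ⇒ r_corr(zinc) = 2.654 μm/a
Long-term exponent b (ISO 9224 Table 2, B1) = 0.813
  D(12) = 2.654 × 12^0.813 = 2.654 × 7.54 = 20.01 μm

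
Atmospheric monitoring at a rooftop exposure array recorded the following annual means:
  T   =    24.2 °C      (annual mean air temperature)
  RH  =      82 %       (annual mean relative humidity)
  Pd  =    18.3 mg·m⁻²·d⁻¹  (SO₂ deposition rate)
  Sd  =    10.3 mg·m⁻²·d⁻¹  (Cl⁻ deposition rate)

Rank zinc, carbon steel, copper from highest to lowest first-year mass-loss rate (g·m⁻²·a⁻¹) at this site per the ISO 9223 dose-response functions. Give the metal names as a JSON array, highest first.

["carbon steel", "copper", "zinc"]

zinc: T>10 °C ⇒ hinge -0.071·(24.2−10) = -1.0082
  sulphur-dioxide contribution → 0.7351 μm/a
  chloride contribution → 0.9968 μm/a
  ⇒ r_corr(zinc) = 1.732 μm/a
  mass loss = 1.732 μm/a × 7.14 g/cm³ = 12.37 g·m⁻²·a⁻¹
carbon steel: T>10 °C ⇒ hinge -0.054·(24.2−10) = -0.7668
  sulphur-dioxide contribution → 19.22 μm/a
  chloride contribution → 17.07 μm/a
  total first-year rate 36.28 μm/a
  mass loss = 36.28 μm/a × 7.85 g/cm³ = 284.8 g·m⁻²·a⁻¹
copper: T>10 °C ⇒ hinge -0.080·(24.2−10) = -1.1360
  sulphur-dioxide contribution → 0.4574 μm/a
  chloride contribution → 1.206 μm/a
  total first-year rate 1.663 μm/a
  mass loss = 1.663 μm/a × 8.96 g/cm³ = 14.9 g·m⁻²·a⁻¹
Ordering by g·m⁻²·a⁻¹: carbon steel (285) > copper (14.9) > zinc (12.4)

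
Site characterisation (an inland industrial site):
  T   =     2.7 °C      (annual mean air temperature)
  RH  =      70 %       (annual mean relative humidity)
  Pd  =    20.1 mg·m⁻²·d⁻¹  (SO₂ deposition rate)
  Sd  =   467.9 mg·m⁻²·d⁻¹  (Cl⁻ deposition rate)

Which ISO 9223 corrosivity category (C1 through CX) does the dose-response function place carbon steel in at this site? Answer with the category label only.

carbon steel: f(T) = +0.150·(T−10) [T≤10 °C] = -1.0950
  Pd branch = 1.77·Pd^0.52·e^(0.02·RH+f) = 11.43 μm/a
  Cl⁻ term: 0.102·467.9^0.62·exp(0.033·70+0.04·2.7) = 51.79
  r_corr = 11.43 + 51.79 = 63.22 μm/a
ISO 9223 Table 2 (carbon steel): 50 < 63.2 ≤ 80 μm/a ⇒ C4

C4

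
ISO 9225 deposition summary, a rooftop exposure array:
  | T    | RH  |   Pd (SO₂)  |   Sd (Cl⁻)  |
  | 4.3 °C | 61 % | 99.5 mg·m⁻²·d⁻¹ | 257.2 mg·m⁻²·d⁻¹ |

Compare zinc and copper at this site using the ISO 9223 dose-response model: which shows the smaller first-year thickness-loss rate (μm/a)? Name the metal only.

zinc: T≤10 °C ⇒ hinge +0.038·(4.3−10) = -0.2166
  SO₂ term: 0.0129·99.5^0.44·exp(0.046·61-0.2166) = 1.301
  Sd branch = 0.0175·Sd^0.57·e^(0.008·RH+0.085·T) = 0.9718 μm/a
  sum: 1.301 + 0.9718 → r_corr = 2.273 μm/a
copper: temperature factor f = +0.126·(-5.7) = -0.7182
  SO₂ term: 0.0053·99.5^0.26·exp(0.059·61-0.7182) = 0.3125
  Cl⁻ term: 0.01025·257.2^0.27·exp(0.036·61+0.049·4.3) = 0.509
  sum: 0.3125 + 0.509 → r_corr = 0.8215 μm/a
Ordering by μm/a: zinc (2.27) > copper (0.821)

copper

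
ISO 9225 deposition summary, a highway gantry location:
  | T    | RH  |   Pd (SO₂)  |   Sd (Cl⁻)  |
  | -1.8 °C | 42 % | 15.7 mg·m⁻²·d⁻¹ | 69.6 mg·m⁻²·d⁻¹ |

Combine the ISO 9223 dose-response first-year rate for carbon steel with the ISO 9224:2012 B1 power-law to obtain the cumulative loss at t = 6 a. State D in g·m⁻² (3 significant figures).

D(6) = 164 g·m⁻²

carbon steel: T≤10 °C ⇒ hinge +0.150·(-1.8−10) = -1.7700
  Pd branch = 1.77·Pd^0.52·e^(0.02·RH+f) = 2.924 μm/a
  Sd branch = 0.102·Sd^0.62·e^(0.033·RH+0.04·T) = 5.268 μm/a
  sum: 2.924 + 5.268 → r_corr = 8.192 μm/a
ISO 9224: D(t) = r_corr · t^b with b = 0.523 (carbon steel, B1)
  D(6) = 8.192 × 6^0.523 = 8.192 × 2.553 = 20.91 μm
  Mass loss = 20.91 μm × 7.85 g/cm³ = 164.2 g·m⁻²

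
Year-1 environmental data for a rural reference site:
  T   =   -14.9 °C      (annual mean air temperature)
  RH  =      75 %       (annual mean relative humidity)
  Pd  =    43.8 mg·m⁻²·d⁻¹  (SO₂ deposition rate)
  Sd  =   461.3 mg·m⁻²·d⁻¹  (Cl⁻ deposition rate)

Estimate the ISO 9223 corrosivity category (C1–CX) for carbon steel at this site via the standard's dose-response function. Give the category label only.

carbon steel: T≤10 °C ⇒ hinge +0.150·(-14.9−10) = -3.7350
  Pd branch = 1.77·Pd^0.52·e^(0.02·RH+f) = 1.352 μm/a
  Sd branch = 0.102·Sd^0.62·e^(0.033·RH+0.04·T) = 29.94 μm/a
  sum: 1.352 + 29.94 → r_corr = 31.3 μm/a
31.3 μm/a falls in (25, 50] for carbon steel → category C3

C3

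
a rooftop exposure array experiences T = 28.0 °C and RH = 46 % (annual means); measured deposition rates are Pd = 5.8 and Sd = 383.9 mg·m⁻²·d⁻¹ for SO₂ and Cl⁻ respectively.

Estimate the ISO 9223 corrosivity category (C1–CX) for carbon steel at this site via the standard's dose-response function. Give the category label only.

C4

carbon steel: T>10 °C ⇒ hinge -0.054·(28.0−10) = -0.9720
  SO₂ term: 1.77·5.8^0.52·exp(0.02·46-0.9720) = 4.192
  Cl⁻ term: 0.102·383.9^0.62·exp(0.033·46+0.04·28.0) = 57.08
  sum: 4.192 + 57.08 → r_corr = 61.27 μm/a
61.3 μm/a falls in (50, 80] for carbon steel → category C4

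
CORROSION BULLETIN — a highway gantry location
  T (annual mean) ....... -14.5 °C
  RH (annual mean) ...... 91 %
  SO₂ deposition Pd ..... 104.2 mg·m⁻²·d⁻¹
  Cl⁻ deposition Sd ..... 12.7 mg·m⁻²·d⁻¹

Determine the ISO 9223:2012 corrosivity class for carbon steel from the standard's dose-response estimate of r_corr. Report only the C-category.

C2

carbon steel: T≤10 °C ⇒ hinge +0.150·(-14.5−10) = -3.6750
  sulphur-dioxide contribution → 3.102 μm/a
  chloride contribution → 5.562 μm/a
  ⇒ r_corr(carbon steel) = 8.664 μm/a
Category bounds: 1.3…25 μm/a bracket r_corr ⇒ C2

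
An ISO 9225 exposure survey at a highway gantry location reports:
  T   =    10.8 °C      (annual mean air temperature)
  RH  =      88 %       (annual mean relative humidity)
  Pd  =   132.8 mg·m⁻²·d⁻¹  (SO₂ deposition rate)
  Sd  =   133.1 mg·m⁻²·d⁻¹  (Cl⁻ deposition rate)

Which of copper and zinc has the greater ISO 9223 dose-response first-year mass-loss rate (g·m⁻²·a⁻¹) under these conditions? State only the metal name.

copper: T>10 °C ⇒ hinge -0.080·(10.8−10) = -0.0640
  Pd branch = 0.0053·Pd^0.26·e^(0.059·RH+f) = 3.187 μm/a
  Cl⁻ term: 0.01025·133.1^0.27·exp(0.036·88+0.049·10.8) = 1.549
  sum: 3.187 + 1.549 → r_corr = 4.735 μm/a
  mass loss = 4.735 μm/a × 8.96 g/cm³ = 42.43 g·m⁻²·a⁻¹
zinc: T>10 °C ⇒ hinge -0.071·(10.8−10) = -0.0568
  Pd branch = 0.0129·Pd^0.44·e^(0.046·RH+f) = 6 μm/a
  Sd branch = 0.0175·Sd^0.57·e^(0.008·RH+0.085·T) = 1.44 μm/a
  r_corr = 6 + 1.44 = 7.44 μm/a
  mass loss = 7.44 μm/a × 7.14 g/cm³ = 53.12 g·m⁻²·a⁻¹
Ordering by g·m⁻²·a⁻¹: zinc (53.1) > copper (42.4)

zinc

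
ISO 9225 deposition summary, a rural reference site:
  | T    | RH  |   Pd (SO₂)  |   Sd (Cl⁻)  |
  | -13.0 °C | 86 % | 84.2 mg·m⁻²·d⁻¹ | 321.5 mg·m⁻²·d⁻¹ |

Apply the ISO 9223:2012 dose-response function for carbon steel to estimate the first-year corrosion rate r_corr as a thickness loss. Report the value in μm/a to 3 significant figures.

r_corr = 40.3 μm/a

carbon steel: temperature factor f = +0.150·(-23.0) = -3.4500
  Pd branch = 1.77·Pd^0.52·e^(0.02·RH+f) = 3.146 μm/a
  Cl⁻ term: 0.102·321.5^0.62·exp(0.033·86+0.04·-13.0) = 37.13
  r_corr = 3.146 + 37.13 = 40.28 μm/a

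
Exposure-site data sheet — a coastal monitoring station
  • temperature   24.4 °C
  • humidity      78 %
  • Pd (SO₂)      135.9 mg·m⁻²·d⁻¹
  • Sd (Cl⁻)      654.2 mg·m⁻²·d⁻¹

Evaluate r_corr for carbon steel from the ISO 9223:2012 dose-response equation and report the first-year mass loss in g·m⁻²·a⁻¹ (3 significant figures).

r_corr = 1.94e+03 g·m⁻²·a⁻¹

carbon steel: temperature factor f = -0.054·(14.4) = -0.7776
  sulphur-dioxide contribution → 49.78 μm/a
  chloride contribution → 197.7 μm/a
  ⇒ r_corr(carbon steel) = 247.5 μm/a
Convert to mass loss: 247.5 μm/a × 7.85 g/cm³ = 1943 g·m⁻²·a⁻¹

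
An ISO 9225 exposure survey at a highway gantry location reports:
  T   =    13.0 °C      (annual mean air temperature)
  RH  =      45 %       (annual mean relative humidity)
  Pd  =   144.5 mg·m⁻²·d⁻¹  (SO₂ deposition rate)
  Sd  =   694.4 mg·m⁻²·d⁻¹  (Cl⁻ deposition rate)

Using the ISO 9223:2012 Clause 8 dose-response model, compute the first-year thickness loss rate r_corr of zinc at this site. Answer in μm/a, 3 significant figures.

zinc: T>10 °C ⇒ hinge -0.071·(13.0−10) = -0.2130
  Pd branch = 0.0129·Pd^0.44·e^(0.046·RH+f) = 0.7369 μm/a
  Cl⁻ term: 0.0175·694.4^0.57·exp(0.008·45+0.085·13.0) = 3.155
  sum: 0.7369 + 3.155 → r_corr = 3.892 μm/a

r_corr = 3.89 μm/a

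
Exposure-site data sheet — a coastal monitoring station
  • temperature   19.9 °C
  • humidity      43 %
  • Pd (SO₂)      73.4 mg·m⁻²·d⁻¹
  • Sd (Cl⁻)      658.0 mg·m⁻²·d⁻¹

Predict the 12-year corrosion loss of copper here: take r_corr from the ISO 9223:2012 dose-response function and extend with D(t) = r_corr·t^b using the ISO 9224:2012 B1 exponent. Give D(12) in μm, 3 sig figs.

D(12) = 4.35 μm

copper: temperature factor f = -0.080·(9.9) = -0.7920
  SO₂ term: 0.0053·73.4^0.26·exp(0.059·43-0.7920) = 0.09273
  Cl⁻ term: 0.01025·658.0^0.27·exp(0.036·43+0.049·19.9) = 0.7369
  sum: 0.09273 + 0.7369 → r_corr = 0.8296 μm/a
ISO 9224: D(t) = r_corr · t^b with b = 0.667 (copper, B1)
  D(12) = 0.8296 × 12^0.667 = 0.8296 × 5.246 = 4.352 μm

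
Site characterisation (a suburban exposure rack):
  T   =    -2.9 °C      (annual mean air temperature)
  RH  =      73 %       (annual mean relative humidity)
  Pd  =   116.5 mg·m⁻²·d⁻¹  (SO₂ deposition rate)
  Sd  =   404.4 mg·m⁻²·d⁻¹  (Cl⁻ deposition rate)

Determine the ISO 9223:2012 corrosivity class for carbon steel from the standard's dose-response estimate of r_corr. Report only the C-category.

C4

carbon steel: T≤10 °C ⇒ hinge +0.150·(-2.9−10) = -1.9350
  SO₂ term: 1.77·116.5^0.52·exp(0.02·73-1.9350) = 13.07
  Sd branch = 0.102·Sd^0.62·e^(0.033·RH+0.04·T) = 41.75 μm/a
  r_corr = 13.07 + 41.75 = 54.82 μm/a
54.8 μm/a falls in (50, 80] for carbon steel → category C4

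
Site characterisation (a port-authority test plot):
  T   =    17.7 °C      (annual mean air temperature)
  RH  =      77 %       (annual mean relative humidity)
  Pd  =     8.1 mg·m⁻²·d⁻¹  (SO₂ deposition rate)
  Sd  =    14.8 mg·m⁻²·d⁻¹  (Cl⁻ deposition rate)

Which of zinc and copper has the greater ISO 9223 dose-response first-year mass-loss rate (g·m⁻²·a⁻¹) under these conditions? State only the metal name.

copper

zinc: temperature factor f = -0.071·(7.7) = -0.5467
  SO₂ term: 0.0129·8.1^0.44·exp(0.046·77-0.5467) = 0.6474
  Cl⁻ term: 0.0175·14.8^0.57·exp(0.008·77+0.085·17.7) = 0.6777
  r_corr = 0.6474 + 0.6777 = 1.325 μm/a
  mass loss = 1.325 μm/a × 7.14 g/cm³ = 9.461 g·m⁻²·a⁻¹
copper: f(T) = -0.080·(T−10) [T>10 °C] = -0.6160
  Pd branch = 0.0053·Pd^0.26·e^(0.059·RH+f) = 0.4634 μm/a
  Sd branch = 0.01025·Sd^0.27·e^(0.036·RH+0.049·T) = 0.8076 μm/a
  r_corr = 0.4634 + 0.8076 = 1.271 μm/a
  mass loss = 1.271 μm/a × 8.96 g/cm³ = 11.39 g·m⁻²·a⁻¹
Ordering by g·m⁻²·a⁻¹: copper (11.4) > zinc (9.46)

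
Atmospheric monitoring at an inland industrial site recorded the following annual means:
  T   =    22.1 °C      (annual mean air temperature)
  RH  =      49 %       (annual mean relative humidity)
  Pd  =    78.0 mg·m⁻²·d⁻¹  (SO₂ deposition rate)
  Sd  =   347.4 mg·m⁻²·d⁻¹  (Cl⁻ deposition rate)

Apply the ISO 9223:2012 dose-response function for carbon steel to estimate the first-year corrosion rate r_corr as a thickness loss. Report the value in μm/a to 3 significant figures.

carbon steel: f(T) = -0.054·(T−10) [T>10 °C] = -0.6534
  sulphur-dioxide contribution → 23.64 μm/a
  chloride contribution → 46.78 μm/a
  total first-year rate 70.43 μm/a

r_corr = 70.4 μm/a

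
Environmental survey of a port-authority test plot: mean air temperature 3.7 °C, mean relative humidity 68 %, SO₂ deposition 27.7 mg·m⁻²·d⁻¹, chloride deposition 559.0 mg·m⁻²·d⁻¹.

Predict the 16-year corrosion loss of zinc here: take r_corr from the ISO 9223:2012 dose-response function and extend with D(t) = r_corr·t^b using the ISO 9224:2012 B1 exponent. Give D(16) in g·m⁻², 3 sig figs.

zinc: T≤10 °C ⇒ hinge +0.038·(3.7−10) = -0.2394
  Pd branch = 0.0129·Pd^0.44·e^(0.046·RH+f) = 0.9995 μm/a
  Cl⁻ term: 0.0175·559.0^0.57·exp(0.008·68+0.085·3.7) = 1.52
  r_corr = 0.9995 + 1.52 = 2.52 μm/a
ISO 9224: D(t) = r_corr · t^b with b = 0.813 (zinc, B1)
  D(16) = 2.52 × 16^0.813 = 2.52 × 9.527 = 24 μm
  Mass loss = 24 μm × 7.14 g/cm³ = 171.4 g·m⁻²

D(16) = 171 g·m⁻²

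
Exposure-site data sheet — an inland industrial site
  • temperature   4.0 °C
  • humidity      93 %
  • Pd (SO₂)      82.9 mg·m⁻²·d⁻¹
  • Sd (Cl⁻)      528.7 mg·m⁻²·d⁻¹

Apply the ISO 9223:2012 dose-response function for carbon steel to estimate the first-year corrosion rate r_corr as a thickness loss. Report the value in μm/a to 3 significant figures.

carbon steel: temperature factor f = +0.150·(-6.0) = -0.9000
  Pd branch = 1.77·Pd^0.52·e^(0.02·RH+f) = 45.98 μm/a
  Sd branch = 0.102·Sd^0.62·e^(0.033·RH+0.04·T) = 125.7 μm/a
  r_corr = 45.98 + 125.7 = 171.7 μm/a

r_corr = 172 μm/a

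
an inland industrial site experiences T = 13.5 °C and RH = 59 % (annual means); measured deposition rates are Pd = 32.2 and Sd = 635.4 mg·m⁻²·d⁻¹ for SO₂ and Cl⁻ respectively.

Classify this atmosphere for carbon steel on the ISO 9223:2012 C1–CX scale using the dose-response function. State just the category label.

C5

carbon steel: temperature factor f = -0.054·(3.5) = -0.1890
  Pd branch = 1.77·Pd^0.52·e^(0.02·RH+f) = 29 μm/a
  Sd branch = 0.102·Sd^0.62·e^(0.033·RH+0.04·T) = 67.08 μm/a
  sum: 29 + 67.08 → r_corr = 96.08 μm/a
ISO 9223 Table 2 (carbon steel): 80 < 96.1 ≤ 200 μm/a ⇒ C5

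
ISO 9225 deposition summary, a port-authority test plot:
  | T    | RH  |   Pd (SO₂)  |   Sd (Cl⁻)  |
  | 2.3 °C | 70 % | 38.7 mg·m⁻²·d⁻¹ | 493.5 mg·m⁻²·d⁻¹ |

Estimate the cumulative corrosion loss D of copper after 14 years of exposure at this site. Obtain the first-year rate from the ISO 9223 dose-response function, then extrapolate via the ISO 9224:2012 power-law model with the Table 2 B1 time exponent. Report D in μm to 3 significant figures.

copper: temperature factor f = +0.126·(-7.7) = -0.9702
  SO₂ term: 0.0053·38.7^0.26·exp(0.059·70-0.9702) = 0.3231
  Cl⁻ term: 0.01025·493.5^0.27·exp(0.036·70+0.049·2.3) = 0.7608
  sum: 0.3231 + 0.7608 → r_corr = 1.084 μm/a
Power-law: D(14) = r_corr · 14^0.667
  D(14) = 1.084 × 14^0.667 = 1.084 × 5.814 = 6.302 μm

D(14) = 6.30 μm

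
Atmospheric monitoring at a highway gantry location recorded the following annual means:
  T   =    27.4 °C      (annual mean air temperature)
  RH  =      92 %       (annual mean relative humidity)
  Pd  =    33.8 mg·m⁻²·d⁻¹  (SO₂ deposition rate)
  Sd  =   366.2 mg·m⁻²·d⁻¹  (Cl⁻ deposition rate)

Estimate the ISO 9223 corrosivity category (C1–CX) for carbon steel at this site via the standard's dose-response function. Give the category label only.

carbon steel: temperature factor f = -0.054·(17.4) = -0.9396
  sulphur-dioxide contribution → 27.17 μm/a
  chloride contribution → 247 μm/a
  total first-year rate 274.1 μm/a
Category bounds: 200…700 μm/a bracket r_corr ⇒ CX

CX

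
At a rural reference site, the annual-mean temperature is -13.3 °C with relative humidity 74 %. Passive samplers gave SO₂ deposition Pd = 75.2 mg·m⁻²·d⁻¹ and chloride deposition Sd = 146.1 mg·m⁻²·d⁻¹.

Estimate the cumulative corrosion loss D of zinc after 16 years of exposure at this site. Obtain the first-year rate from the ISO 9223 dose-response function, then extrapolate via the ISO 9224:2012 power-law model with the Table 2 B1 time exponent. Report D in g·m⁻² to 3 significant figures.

zinc: f(T) = +0.038·(T−10) [T≤10 °C] = -0.8854
  SO₂ term: 0.0129·75.2^0.44·exp(0.046·74-0.8854) = 1.071
  Sd branch = 0.0175·Sd^0.57·e^(0.008·RH+0.085·T) = 0.175 μm/a
  r_corr = 1.071 + 0.175 = 1.246 μm/a
ISO 9224: D(t) = r_corr · t^b with b = 0.813 (zinc, B1)
  D(16) = 1.246 × 16^0.813 = 1.246 × 9.527 = 11.87 μm
  Mass loss = 11.87 μm × 7.14 g/cm³ = 84.78 g·m⁻²

D(16) = 84.8 g·m⁻²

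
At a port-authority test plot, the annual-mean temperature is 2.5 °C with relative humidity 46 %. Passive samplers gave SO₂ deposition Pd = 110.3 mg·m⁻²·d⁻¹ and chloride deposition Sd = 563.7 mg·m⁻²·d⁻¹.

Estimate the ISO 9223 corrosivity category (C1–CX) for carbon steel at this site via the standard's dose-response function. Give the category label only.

C3

carbon steel: T≤10 °C ⇒ hinge +0.150·(2.5−10) = -1.1250
  Pd branch = 1.77·Pd^0.52·e^(0.02·RH+f) = 16.64 μm/a
  Cl⁻ term: 0.102·563.7^0.62·exp(0.033·46+0.04·2.5) = 26.12
  r_corr = 16.64 + 26.12 = 42.76 μm/a
Category bounds: 25…50 μm/a bracket r_corr ⇒ C3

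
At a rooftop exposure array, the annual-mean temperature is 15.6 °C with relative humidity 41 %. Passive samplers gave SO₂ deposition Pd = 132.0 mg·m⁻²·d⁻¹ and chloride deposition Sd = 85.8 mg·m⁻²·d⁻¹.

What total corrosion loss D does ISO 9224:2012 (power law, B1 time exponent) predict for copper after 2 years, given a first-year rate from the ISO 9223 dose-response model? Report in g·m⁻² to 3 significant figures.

copper: temperature factor f = -0.080·(5.6) = -0.4480
  Pd branch = 0.0053·Pd^0.26·e^(0.059·RH+f) = 0.1354 μm/a
  Cl⁻ term: 0.01025·85.8^0.27·exp(0.036·41+0.049·15.6) = 0.3204
  r_corr = 0.1354 + 0.3204 = 0.4558 μm/a
Power-law: D(2) = r_corr · 2^0.667
  D(2) = 0.4558 × 2^0.667 = 0.4558 × 1.588 = 0.7238 μm
  Mass loss = 0.7238 μm × 8.96 g/cm³ = 6.485 g·m⁻²

D(2) = 6.49 g·m⁻²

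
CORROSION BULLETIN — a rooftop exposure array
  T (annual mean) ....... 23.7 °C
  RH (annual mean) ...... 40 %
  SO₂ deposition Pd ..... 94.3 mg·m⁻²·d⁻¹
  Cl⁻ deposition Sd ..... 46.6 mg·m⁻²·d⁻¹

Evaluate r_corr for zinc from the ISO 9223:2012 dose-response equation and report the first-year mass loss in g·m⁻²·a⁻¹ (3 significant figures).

r_corr = 13.1 g·m⁻²·a⁻¹

zinc: T>10 °C ⇒ hinge -0.071·(23.7−10) = -0.9727
  sulphur-dioxide contribution → 0.227 μm/a
  chloride contribution → 1.614 μm/a
  total first-year rate 1.841 μm/a
Convert to mass loss: 1.841 μm/a × 7.14 g/cm³ = 13.14 g·m⁻²·a⁻¹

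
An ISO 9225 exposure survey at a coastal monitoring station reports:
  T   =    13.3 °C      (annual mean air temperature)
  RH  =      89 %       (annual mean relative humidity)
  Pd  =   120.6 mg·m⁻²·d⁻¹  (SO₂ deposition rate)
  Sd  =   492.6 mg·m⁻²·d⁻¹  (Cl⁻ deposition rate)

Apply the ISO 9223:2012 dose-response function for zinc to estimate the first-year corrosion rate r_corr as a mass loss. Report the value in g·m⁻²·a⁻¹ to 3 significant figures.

zinc: f(T) = -0.071·(T−10) [T>10 °C] = -0.2343
  sulphur-dioxide contribution → 5.042 μm/a
  chloride contribution → 3.784 μm/a
  total first-year rate 8.826 μm/a
Convert to mass loss: 8.826 μm/a × 7.14 g/cm³ = 63.02 g·m⁻²·a⁻¹

r_corr = 63.0 g·m⁻²·a⁻¹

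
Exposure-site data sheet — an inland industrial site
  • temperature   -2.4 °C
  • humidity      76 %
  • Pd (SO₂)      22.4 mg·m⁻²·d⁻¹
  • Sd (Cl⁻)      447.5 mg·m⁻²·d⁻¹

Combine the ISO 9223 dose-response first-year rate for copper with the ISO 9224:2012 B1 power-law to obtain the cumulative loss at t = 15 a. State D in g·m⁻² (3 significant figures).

D(15) = 51.9 g·m⁻²

copper: temperature factor f = +0.126·(-12.4) = -1.5624
  SO₂ term: 0.0053·22.4^0.26·exp(0.059·76-1.5624) = 0.2209
  Cl⁻ term: 0.01025·447.5^0.27·exp(0.036·76+0.049·-2.4) = 0.7305
  sum: 0.2209 + 0.7305 → r_corr = 0.9513 μm/a
Power-law: D(15) = r_corr · 15^0.667
  D(15) = 0.9513 × 15^0.667 = 0.9513 × 6.088 = 5.792 μm
  Mass loss = 5.792 μm × 8.96 g/cm³ = 51.89 g·m⁻²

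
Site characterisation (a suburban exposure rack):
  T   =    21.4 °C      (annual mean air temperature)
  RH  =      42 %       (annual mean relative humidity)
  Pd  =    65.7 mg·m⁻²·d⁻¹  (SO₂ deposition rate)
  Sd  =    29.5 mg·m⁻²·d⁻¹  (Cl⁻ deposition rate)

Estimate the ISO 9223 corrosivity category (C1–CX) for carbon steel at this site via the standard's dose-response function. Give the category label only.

C3

carbon steel: temperature factor f = -0.054·(11.4) = -0.6156
  Pd branch = 1.77·Pd^0.52·e^(0.02·RH+f) = 19.52 μm/a
  Sd branch = 0.102·Sd^0.62·e^(0.033·RH+0.04·T) = 7.827 μm/a
  sum: 19.52 + 7.827 → r_corr = 27.35 μm/a
ISO 9223 Table 2 (carbon steel): 25 < 27.4 ≤ 50 μm/a ⇒ C3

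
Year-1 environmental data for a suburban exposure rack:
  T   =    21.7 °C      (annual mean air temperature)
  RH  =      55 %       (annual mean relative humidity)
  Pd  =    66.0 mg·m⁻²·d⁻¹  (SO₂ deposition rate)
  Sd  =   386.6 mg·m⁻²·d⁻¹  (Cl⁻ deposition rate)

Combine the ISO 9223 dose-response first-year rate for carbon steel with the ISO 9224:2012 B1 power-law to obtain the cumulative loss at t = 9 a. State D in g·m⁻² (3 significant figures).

carbon steel: temperature factor f = -0.054·(11.7) = -0.6318
  SO₂ term: 1.77·66.0^0.52·exp(0.02·55-0.6318) = 24.97
  Cl⁻ term: 0.102·386.6^0.62·exp(0.033·55+0.04·21.7) = 59.97
  sum: 24.97 + 59.97 → r_corr = 84.94 μm/a
ISO 9224: D(t) = r_corr · t^b with b = 0.523 (carbon steel, B1)
  D(9) = 84.94 × 9^0.523 = 84.94 × 3.156 = 268 μm
  Mass loss = 268 μm × 7.85 g/cm³ = 2104 g·m⁻²

D(9) = 2.10e+03 g·m⁻²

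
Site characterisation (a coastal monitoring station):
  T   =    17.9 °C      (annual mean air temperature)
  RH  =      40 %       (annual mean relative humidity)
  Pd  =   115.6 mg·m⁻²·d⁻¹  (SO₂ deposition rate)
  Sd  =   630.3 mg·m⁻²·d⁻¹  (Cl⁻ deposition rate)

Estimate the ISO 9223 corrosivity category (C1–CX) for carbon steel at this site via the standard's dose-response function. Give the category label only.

C4

carbon steel: temperature factor f = -0.054·(7.9) = -0.4266
  Pd branch = 1.77·Pd^0.52·e^(0.02·RH+f) = 30.4 μm/a
  Cl⁻ term: 0.102·630.3^0.62·exp(0.033·40+0.04·17.9) = 42.52
  r_corr = 30.4 + 42.52 = 72.92 μm/a
72.9 μm/a falls in (50, 80] for carbon steel → category C4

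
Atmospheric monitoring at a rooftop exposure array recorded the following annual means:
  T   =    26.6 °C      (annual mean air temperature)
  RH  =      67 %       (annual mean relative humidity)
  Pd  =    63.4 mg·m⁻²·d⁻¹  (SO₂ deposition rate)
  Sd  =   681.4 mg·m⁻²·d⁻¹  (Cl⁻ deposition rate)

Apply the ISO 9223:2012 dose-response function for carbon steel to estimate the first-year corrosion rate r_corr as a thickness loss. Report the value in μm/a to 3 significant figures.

carbon steel: temperature factor f = -0.054·(16.6) = -0.8964
  SO₂ term: 1.77·63.4^0.52·exp(0.02·67-0.8964) = 23.86
  Sd branch = 0.102·Sd^0.62·e^(0.033·RH+0.04·T) = 154 μm/a
  r_corr = 23.86 + 154 = 177.9 μm/a

r_corr = 178 μm/a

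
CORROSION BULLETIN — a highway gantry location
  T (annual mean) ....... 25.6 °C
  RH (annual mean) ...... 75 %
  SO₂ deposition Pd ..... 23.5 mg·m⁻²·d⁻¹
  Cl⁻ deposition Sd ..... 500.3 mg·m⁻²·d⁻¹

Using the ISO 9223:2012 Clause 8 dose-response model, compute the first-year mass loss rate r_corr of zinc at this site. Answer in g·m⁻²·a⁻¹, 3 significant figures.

zinc: temperature factor f = -0.071·(15.6) = -1.1076
  SO₂ term: 0.0129·23.5^0.44·exp(0.046·75-1.1076) = 0.5385
  Sd branch = 0.0175·Sd^0.57·e^(0.008·RH+0.085·T) = 9.71 μm/a
  r_corr = 0.5385 + 9.71 = 10.25 μm/a
Convert to mass loss: 10.25 μm/a × 7.14 g/cm³ = 73.17 g·m⁻²·a⁻¹

r_corr = 73.2 g·m⁻²·a⁻¹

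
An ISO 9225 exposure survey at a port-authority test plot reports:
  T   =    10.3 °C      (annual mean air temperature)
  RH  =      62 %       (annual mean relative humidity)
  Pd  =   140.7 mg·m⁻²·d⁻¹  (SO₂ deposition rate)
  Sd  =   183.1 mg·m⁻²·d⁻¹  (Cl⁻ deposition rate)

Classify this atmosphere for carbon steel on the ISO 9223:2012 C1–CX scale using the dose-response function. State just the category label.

carbon steel: temperature factor f = -0.054·(0.3) = -0.0162
  SO₂ term: 1.77·140.7^0.52·exp(0.02·62-0.0162) = 78.81
  Cl⁻ term: 0.102·183.1^0.62·exp(0.033·62+0.04·10.3) = 30.13
  sum: 78.81 + 30.13 → r_corr = 108.9 μm/a
Category bounds: 80…200 μm/a bracket r_corr ⇒ C5

C5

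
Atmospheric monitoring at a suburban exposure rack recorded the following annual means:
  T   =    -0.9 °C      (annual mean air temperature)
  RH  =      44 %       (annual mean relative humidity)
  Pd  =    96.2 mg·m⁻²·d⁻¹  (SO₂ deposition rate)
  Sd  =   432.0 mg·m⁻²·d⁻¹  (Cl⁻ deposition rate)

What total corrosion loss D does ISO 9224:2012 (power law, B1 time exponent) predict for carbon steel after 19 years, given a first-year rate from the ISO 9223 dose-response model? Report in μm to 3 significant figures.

carbon steel: temperature factor f = +0.150·(-10.9) = -1.6350
  SO₂ term: 1.77·96.2^0.52·exp(0.02·44-1.6350) = 8.94
  Cl⁻ term: 0.102·432.0^0.62·exp(0.033·44+0.04·-0.9) = 18.1
  sum: 8.94 + 18.1 → r_corr = 27.03 μm/a
Power-law: D(19) = r_corr · 19^0.523
  D(19) = 27.03 × 19^0.523 = 27.03 × 4.664 = 126.1 μm

D(19) = 126 μm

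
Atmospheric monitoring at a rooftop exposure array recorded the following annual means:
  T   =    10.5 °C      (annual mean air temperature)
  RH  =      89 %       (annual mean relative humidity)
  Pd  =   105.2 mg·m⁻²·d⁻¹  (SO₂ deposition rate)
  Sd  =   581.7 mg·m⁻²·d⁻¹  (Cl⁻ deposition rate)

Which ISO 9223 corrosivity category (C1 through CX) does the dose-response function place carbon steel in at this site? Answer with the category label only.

CX

carbon steel: f(T) = -0.054·(T−10) [T>10 °C] = -0.0270
  SO₂ term: 1.77·105.2^0.52·exp(0.02·89-0.0270) = 115
  Cl⁻ term: 0.102·581.7^0.62·exp(0.033·89+0.04·10.5) = 151.6
  sum: 115 + 151.6 → r_corr = 266.6 μm/a
Category bounds: 200…700 μm/a bracket r_corr ⇒ CX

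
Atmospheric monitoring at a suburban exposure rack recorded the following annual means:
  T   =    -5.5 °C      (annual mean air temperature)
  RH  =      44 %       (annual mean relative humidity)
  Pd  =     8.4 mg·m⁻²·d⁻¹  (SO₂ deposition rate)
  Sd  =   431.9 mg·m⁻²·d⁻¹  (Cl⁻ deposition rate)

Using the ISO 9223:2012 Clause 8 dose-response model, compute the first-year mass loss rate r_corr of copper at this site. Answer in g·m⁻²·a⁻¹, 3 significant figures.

r_corr = 1.92 g·m⁻²·a⁻¹

copper: f(T) = +0.126·(T−10) [T≤10 °C] = -1.9530
  sulphur-dioxide contribution → 0.01753 μm/a
  chloride contribution → 0.1964 μm/a
  ⇒ r_corr(copper) = 0.2139 μm/a
Convert to mass loss: 0.2139 μm/a × 8.96 g/cm³ = 1.917 g·m⁻²·a⁻¹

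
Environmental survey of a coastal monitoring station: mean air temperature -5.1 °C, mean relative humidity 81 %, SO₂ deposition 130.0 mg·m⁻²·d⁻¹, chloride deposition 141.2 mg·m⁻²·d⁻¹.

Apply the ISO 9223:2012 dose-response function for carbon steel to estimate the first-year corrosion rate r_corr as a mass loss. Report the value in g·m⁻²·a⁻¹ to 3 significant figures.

r_corr = 295 g·m⁻²·a⁻¹

carbon steel: f(T) = +0.150·(T−10) [T≤10 °C] = -2.2650
  sulphur-dioxide contribution → 11.67 μm/a
  chloride contribution → 25.93 μm/a
  total first-year rate 37.6 μm/a
Convert to mass loss: 37.6 μm/a × 7.85 g/cm³ = 295.2 g·m⁻²·a⁻¹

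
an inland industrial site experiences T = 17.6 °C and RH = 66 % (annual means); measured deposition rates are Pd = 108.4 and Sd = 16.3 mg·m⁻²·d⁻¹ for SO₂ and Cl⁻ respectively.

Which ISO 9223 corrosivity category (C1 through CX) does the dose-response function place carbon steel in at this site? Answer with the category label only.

C4

carbon steel: T>10 °C ⇒ hinge -0.054·(17.6−10) = -0.4104
  sulphur-dioxide contribution → 50.26 μm/a
  chloride contribution → 10.28 μm/a
  total first-year rate 60.54 μm/a
Category bounds: 50…80 μm/a bracket r_corr ⇒ C4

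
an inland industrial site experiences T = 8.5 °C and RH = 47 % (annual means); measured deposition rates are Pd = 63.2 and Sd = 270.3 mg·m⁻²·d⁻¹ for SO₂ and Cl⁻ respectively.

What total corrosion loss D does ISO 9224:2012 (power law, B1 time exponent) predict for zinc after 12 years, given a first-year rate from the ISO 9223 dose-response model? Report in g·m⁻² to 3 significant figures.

D(12) = 104 g·m⁻²

zinc: f(T) = +0.038·(T−10) [T≤10 °C] = -0.0570
  Pd branch = 0.0129·Pd^0.44·e^(0.046·RH+f) = 0.6563 μm/a
  Sd branch = 0.0175·Sd^0.57·e^(0.008·RH+0.085·T) = 1.277 μm/a
  r_corr = 0.6563 + 1.277 = 1.934 μm/a
ISO 9224: D(t) = r_corr · t^b with b = 0.813 (zinc, B1)
  D(12) = 1.934 × 12^0.813 = 1.934 × 7.54 = 14.58 μm
  Mass loss = 14.58 μm × 7.14 g/cm³ = 104.1 g·m⁻²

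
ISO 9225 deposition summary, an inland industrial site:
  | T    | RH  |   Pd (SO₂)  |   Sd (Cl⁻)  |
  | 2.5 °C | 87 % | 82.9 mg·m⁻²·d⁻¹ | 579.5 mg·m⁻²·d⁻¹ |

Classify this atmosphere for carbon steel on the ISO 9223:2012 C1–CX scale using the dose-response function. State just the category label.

C5

carbon steel: T≤10 °C ⇒ hinge +0.150·(2.5−10) = -1.1250
  Pd branch = 1.77·Pd^0.52·e^(0.02·RH+f) = 32.56 μm/a
  Cl⁻ term: 0.102·579.5^0.62·exp(0.033·87+0.04·2.5) = 102.8
  sum: 32.56 + 102.8 → r_corr = 135.4 μm/a
135 μm/a falls in (80, 200] for carbon steel → category C5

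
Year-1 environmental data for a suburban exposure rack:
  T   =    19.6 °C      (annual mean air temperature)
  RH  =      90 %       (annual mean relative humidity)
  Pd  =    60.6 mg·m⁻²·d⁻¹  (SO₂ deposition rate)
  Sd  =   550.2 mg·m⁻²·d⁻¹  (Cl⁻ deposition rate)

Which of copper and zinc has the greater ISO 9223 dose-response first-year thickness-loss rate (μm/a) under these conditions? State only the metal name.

zinc

copper: T>10 °C ⇒ hinge -0.080·(19.6−10) = -0.7680
  SO₂ term: 0.0053·60.6^0.26·exp(0.059·90-0.7680) = 1.446
  Cl⁻ term: 0.01025·550.2^0.27·exp(0.036·90+0.049·19.6) = 3.757
  sum: 1.446 + 3.757 → r_corr = 5.204 μm/a
zinc: temperature factor f = -0.071·(9.6) = -0.6816
  Pd branch = 0.0129·Pd^0.44·e^(0.046·RH+f) = 2.494 μm/a
  Sd branch = 0.0175·Sd^0.57·e^(0.008·RH+0.085·T) = 6.94 μm/a
  r_corr = 2.494 + 6.94 = 9.434 μm/a
Ordering by μm/a: zinc (9.43) > copper (5.2)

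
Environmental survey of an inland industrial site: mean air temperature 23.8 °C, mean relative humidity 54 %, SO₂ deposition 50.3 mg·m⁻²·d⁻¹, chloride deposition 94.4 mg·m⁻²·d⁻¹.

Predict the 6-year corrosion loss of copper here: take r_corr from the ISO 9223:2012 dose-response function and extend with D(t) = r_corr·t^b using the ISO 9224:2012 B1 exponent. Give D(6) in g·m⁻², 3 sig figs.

D(6) = 26.7 g·m⁻²

copper: temperature factor f = -0.080·(13.8) = -1.1040
  Pd branch = 0.0053·Pd^0.26·e^(0.059·RH+f) = 0.1177 μm/a
  Cl⁻ term: 0.01025·94.4^0.27·exp(0.036·54+0.049·23.8) = 0.7847
  sum: 0.1177 + 0.7847 → r_corr = 0.9024 μm/a
Long-term exponent b (ISO 9224 Table 2, B1) = 0.667
  D(6) = 0.9024 × 6^0.667 = 0.9024 × 3.304 = 2.982 μm
  Mass loss = 2.982 μm × 8.96 g/cm³ = 26.71 g·m⁻²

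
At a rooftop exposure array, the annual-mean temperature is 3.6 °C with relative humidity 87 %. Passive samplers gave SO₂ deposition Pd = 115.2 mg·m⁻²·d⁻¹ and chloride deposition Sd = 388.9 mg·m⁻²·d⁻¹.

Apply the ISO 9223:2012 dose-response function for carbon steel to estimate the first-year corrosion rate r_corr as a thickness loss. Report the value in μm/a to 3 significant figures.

carbon steel: f(T) = +0.150·(T−10) [T≤10 °C] = -0.9600
  Pd branch = 1.77·Pd^0.52·e^(0.02·RH+f) = 45.57 μm/a
  Cl⁻ term: 0.102·388.9^0.62·exp(0.033·87+0.04·3.6) = 83.89
  r_corr = 45.57 + 83.89 = 129.5 μm/a

r_corr = 129 μm/a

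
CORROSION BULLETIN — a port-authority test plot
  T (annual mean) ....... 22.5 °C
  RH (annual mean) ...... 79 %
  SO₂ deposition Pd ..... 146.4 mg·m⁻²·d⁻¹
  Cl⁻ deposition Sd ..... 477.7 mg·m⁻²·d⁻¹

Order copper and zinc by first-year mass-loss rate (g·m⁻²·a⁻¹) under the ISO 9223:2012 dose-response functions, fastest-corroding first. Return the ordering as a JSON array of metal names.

copper: temperature factor f = -0.080·(12.5) = -1.0000
  Pd branch = 0.0053·Pd^0.26·e^(0.059·RH+f) = 0.7538 μm/a
  Sd branch = 0.01025·Sd^0.27·e^(0.036·RH+0.049·T) = 2.806 μm/a
  r_corr = 0.7538 + 2.806 = 3.56 μm/a
  mass loss = 3.56 μm/a × 8.96 g/cm³ = 31.89 g·m⁻²·a⁻¹
zinc: f(T) = -0.071·(T−10) [T>10 °C] = -0.8875
  Pd branch = 0.0129·Pd^0.44·e^(0.046·RH+f) = 1.804 μm/a
  Sd branch = 0.0175·Sd^0.57·e^(0.008·RH+0.085·T) = 7.503 μm/a
  sum: 1.804 + 7.503 → r_corr = 9.307 μm/a
  mass loss = 9.307 μm/a × 7.14 g/cm³ = 66.45 g·m⁻²·a⁻¹
Ordering by g·m⁻²·a⁻¹: zinc (66.4) > copper (31.9)

["zinc", "copper"]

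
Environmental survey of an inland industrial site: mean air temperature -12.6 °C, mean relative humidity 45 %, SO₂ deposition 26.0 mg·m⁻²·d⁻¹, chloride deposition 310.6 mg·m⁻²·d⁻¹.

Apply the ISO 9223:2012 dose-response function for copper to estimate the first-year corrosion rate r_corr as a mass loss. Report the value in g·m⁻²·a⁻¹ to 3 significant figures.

copper: temperature factor f = +0.126·(-22.6) = -2.8476
  sulphur-dioxide contribution → 0.0102 μm/a
  chloride contribution → 0.1315 μm/a
  total first-year rate 0.1417 μm/a
Convert to mass loss: 0.1417 μm/a × 8.96 g/cm³ = 1.27 g·m⁻²·a⁻¹

r_corr = 1.27 g·m⁻²·a⁻¹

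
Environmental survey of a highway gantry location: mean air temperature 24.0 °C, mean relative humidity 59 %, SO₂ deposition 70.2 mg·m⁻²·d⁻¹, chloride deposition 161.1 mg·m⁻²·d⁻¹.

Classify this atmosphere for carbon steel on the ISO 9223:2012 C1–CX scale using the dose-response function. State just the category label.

C4

carbon steel: temperature factor f = -0.054·(14.0) = -0.7560
  Pd branch = 1.77·Pd^0.52·e^(0.02·RH+f) = 24.67 μm/a
  Cl⁻ term: 0.102·161.1^0.62·exp(0.033·59+0.04·24.0) = 43.6
  r_corr = 24.67 + 43.6 = 68.27 μm/a
68.3 μm/a falls in (50, 80] for carbon steel → category C4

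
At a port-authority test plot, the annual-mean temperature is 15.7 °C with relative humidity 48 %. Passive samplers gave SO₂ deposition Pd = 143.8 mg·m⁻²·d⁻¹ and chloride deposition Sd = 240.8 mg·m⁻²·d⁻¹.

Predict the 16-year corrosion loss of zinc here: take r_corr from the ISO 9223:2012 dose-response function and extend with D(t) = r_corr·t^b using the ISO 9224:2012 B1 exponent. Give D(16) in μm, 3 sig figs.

zinc: f(T) = -0.071·(T−10) [T>10 °C] = -0.4047
  sulphur-dioxide contribution → 0.6969 μm/a
  chloride contribution → 2.223 μm/a
  ⇒ r_corr(zinc) = 2.92 μm/a
ISO 9224: D(t) = r_corr · t^b with b = 0.813 (zinc, B1)
  D(16) = 2.92 × 16^0.813 = 2.92 × 9.527 = 27.82 μm

D(16) = 27.8 μm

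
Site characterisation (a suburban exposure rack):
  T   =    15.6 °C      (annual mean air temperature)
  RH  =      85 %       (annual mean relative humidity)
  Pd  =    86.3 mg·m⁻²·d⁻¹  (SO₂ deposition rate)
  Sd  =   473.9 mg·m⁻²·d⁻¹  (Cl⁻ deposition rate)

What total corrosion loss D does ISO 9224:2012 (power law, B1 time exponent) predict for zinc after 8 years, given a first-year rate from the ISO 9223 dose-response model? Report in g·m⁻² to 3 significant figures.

zinc: temperature factor f = -0.071·(5.6) = -0.3976
  sulphur-dioxide contribution → 3.075 μm/a
  chloride contribution → 4.359 μm/a
  ⇒ r_corr(zinc) = 7.434 μm/a
Power-law: D(8) = r_corr · 8^0.813
  D(8) = 7.434 × 8^0.813 = 7.434 × 5.423 = 40.31 μm
  Mass loss = 40.31 μm × 7.14 g/cm³ = 287.8 g·m⁻²

D(8) = 288 g·m⁻²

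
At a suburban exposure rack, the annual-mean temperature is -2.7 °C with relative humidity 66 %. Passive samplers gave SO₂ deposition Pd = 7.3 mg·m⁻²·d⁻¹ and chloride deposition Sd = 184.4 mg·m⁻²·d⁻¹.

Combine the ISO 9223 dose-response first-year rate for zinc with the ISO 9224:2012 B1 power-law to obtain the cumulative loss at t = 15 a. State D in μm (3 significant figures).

D(15) = 7.77 μm

zinc: temperature factor f = +0.038·(-12.7) = -0.4826
  SO₂ term: 0.0129·7.3^0.44·exp(0.046·66-0.4826) = 0.3975
  Cl⁻ term: 0.0175·184.4^0.57·exp(0.008·66+0.085·-2.7) = 0.4615
  sum: 0.3975 + 0.4615 → r_corr = 0.859 μm/a
Long-term exponent b (ISO 9224 Table 2, B1) = 0.813
  D(15) = 0.859 × 15^0.813 = 0.859 × 9.04 = 7.765 μm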